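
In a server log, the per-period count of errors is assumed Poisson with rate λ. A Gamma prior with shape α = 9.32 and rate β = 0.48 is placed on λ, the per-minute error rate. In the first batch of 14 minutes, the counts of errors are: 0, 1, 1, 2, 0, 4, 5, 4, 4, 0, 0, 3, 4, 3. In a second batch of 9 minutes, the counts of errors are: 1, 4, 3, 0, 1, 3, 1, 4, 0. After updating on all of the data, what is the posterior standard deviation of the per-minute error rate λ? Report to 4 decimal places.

0.3224

With a Gamma(shape α, rate β) prior, the Poisson likelihood is conjugate: the posterior is Gamma(α + ΣXᵢ, β + n).
Batch 1: sum of counts S = 31 over n = 14 minutes.
After batch 1: Gamma(α+S, β+n) = Gamma(9.32+31, 0.48+14) = Gamma(40.32, 14.48).
Batch 2: sum of counts S = 17 over n = 9 minutes.
After batch 2: Gamma(α+S, β+n) = Gamma(40.32+17, 14.48+9) = Gamma(57.32, 23.48).
SD = √α/β = √57.32/23.48 = 0.3224.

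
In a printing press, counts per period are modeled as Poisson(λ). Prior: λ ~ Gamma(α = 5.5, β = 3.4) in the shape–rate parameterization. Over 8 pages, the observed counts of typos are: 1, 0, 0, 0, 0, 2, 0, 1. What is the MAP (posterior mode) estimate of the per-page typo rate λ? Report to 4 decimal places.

With a Gamma(shape α, rate β) prior, the Poisson likelihood is conjugate: the posterior is Gamma(α + ΣXᵢ, β + n).
Sum of counts S = 4 over n = 8 pages.
Posterior: Gamma(α+S, β+n) = Gamma(5.5+4, 3.4+8) = Gamma(9.5, 11.4).
Mode of Gamma(α,β) for α≥1 is (α−1)/β = 8.5/11.4 = 0.7456.

0.7456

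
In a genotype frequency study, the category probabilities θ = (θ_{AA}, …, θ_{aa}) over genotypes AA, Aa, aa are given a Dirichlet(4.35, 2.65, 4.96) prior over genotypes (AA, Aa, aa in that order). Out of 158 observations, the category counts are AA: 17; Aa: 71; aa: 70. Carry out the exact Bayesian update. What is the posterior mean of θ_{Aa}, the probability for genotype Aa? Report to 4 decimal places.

The Dirichlet prior is conjugate to the Multinomial likelihood: each posterior αⱼ = prior αⱼ + observed count nⱼ.
Posterior concentration: (21.35, 73.65, 74.96), total = 169.96.
E[θ_{Aa}|data] = α_{Aa}/Σα = 73.65/169.96 = 0.4333.

0.4333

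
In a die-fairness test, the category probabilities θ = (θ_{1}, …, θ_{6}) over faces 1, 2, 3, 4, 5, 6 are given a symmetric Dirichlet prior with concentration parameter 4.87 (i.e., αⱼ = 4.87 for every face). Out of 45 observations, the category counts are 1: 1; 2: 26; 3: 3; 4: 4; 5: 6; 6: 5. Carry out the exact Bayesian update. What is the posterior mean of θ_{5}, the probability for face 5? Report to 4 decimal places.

0.1465

The Dirichlet prior is conjugate to the Multinomial likelihood: each posterior αⱼ = prior αⱼ + observed count nⱼ.
Posterior concentration: (5.87, 30.87, 7.87, 8.87, 10.87, 9.87), total = 74.22.
E[θ_{5}|data] = α_{5}/Σα = 10.87/74.22 = 0.1465.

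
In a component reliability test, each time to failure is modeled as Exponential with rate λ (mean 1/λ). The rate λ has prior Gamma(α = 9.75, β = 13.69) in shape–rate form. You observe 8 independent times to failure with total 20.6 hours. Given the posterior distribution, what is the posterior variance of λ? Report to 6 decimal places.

With a Gamma(shape α, rate β) prior on the exponential rate λ, the posterior after n observations with total T = Σxᵢ is Gamma(α+n, β+T).
Posterior: Gamma(9.75+8, 13.69+20.6) = Gamma(17.75, 34.29).
Var = α/β² = 0.015096.

0.015096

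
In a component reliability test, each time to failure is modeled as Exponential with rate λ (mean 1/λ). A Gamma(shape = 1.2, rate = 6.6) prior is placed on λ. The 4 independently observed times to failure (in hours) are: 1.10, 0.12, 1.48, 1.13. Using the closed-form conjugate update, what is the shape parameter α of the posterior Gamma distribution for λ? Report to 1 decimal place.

5.2

With a Gamma(shape α, rate β) prior on the exponential rate λ, the posterior after n observations with total T = Σxᵢ is Gamma(α+n, β+T).
Sum of observations T = 3.83 hours; n = 4.
Posterior: Gamma(1.2+4, 6.6+3.83) = Gamma(5.2, 10.43).
Posterior α = 5.2.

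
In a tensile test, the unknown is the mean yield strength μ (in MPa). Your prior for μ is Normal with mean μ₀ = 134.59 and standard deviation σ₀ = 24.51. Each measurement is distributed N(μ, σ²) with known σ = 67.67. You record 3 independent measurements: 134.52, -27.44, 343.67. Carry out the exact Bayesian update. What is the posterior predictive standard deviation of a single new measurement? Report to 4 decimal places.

For Normal data with known variance σ², a Normal(μ₀, σ₀²) prior on μ is conjugate. Posterior precision = 1/σ₀² + n/σ²; posterior mean is the precision-weighted average of μ₀ and x̄.
σ₀² = 24.51² = 600.7401, σ² = 67.67² = 4579.2289; σ² + n·σ₀² = 4579.2289 + 3·600.7401 = 6381.4492.
Posterior precision = 1/σ₀² + n/σ² = 1/600.7401 + 3/4579.2289 = (σ² + n·σ₀²)/(σ₀²σ²) = 6381.4492/(600.7401·4579.2289); posterior variance σₙ² = σ₀²σ²/(σ² + n·σ₀²) = 600.7401·4579.2289/6381.4492 = 431.081772.
Predictive variance for one new observation = σₙ² + σ² = 600.7401·4579.2289/6381.4492 + 4579.2289 = σ²·(σ₀² + 6381.4492)/6381.4492 = 4579.2289·6982.1893/6381.4492 = 5010.310672; SD = √(4579.2289·6982.1893/6381.4492) = 70.7835.

70.7835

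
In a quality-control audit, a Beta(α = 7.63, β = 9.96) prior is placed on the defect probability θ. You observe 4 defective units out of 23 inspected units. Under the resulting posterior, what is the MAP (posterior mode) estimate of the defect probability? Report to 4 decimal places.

The Beta prior is conjugate to a Binomial/Bernoulli likelihood; the update adds successes to α and failures to β.
Posterior: Beta(α+k, β+n−k) = Beta(7.63+4, 9.96+19) = Beta(11.63, 28.96).
Mode of Beta(a,b) for a,b>1 is (a−1)/(a+b−2) = 10.63/38.59 = 0.2755.

0.2755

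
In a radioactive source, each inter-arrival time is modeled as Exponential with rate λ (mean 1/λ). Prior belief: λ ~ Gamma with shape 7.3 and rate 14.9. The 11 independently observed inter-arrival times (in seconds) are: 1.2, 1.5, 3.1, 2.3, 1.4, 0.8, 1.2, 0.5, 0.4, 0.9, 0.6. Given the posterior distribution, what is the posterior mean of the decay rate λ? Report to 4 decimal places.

With a Gamma(shape α, rate β) prior on the exponential rate λ, the posterior after n observations with total T = Σxᵢ is Gamma(α+n, β+T).
Sum of observations T = 13.9 seconds; n = 11.
Posterior: Gamma(7.3+11, 14.9+13.9) = Gamma(18.3, 28.8).
Posterior mean of λ = α/β = 18.3/28.8 = 0.6354.

0.6354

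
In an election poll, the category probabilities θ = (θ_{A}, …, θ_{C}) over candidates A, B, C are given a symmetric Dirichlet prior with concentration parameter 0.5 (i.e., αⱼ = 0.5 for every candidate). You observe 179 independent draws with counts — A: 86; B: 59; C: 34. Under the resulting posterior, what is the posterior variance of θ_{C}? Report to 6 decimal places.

0.000852

The Dirichlet prior is conjugate to the Multinomial likelihood: each posterior αⱼ = prior αⱼ + observed count nⱼ.
Posterior concentration: (86.5, 59.5, 34.5), total = 180.5.
Var[θ_j] = α_j(Σα−α_j)/((Σα)²(Σα+1)) = 34.5·146.0/(180.5²·181.5) = 0.000852.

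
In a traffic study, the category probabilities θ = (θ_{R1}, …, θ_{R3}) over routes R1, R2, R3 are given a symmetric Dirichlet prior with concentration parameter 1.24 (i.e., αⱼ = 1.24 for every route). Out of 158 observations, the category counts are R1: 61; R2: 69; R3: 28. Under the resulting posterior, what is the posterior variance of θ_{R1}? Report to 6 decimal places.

0.001455

The Dirichlet prior is conjugate to the Multinomial likelihood: each posterior αⱼ = prior αⱼ + observed count nⱼ.
Posterior concentration: (62.24, 70.24, 29.24), total = 161.72.
Var[θ_j] = α_j(Σα−α_j)/((Σα)²(Σα+1)) = 62.24·99.48/(161.72²·162.72) = 0.001455.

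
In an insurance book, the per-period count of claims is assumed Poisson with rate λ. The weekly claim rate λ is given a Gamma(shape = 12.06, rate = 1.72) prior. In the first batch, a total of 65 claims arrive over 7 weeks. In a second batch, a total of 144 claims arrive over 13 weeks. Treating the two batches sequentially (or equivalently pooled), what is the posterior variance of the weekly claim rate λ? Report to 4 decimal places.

0.4686

With a Gamma(shape α, rate β) prior, the Poisson likelihood is conjugate: the posterior is Gamma(α + ΣXᵢ, β + n).
After batch 1: Gamma(α+S, β+n) = Gamma(12.06+65, 1.72+7) = Gamma(77.06, 8.72).
After batch 2: Gamma(α+S, β+n) = Gamma(77.06+144, 8.72+13) = Gamma(221.06, 21.72).
Var = α/β² = 221.06/21.72² = 0.4686.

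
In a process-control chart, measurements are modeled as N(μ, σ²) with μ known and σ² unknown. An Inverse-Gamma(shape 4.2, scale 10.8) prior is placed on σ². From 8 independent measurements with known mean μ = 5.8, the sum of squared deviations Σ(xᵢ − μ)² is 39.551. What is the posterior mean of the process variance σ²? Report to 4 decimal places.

4.2466

With known mean μ and an Inverse-Gamma(α, β) prior on σ², the Normal likelihood is conjugate: posterior is Inv-Gamma(α + n/2, β + Σ(xᵢ−μ)²/2).
Posterior: Inv-Gamma(4.2 + 8/2, 10.8 + 39.551/2) = Inv-Gamma(8.20, 30.5755).
E[σ²|data] = β/(α−1) = 30.5755/7.20 = 4.2466.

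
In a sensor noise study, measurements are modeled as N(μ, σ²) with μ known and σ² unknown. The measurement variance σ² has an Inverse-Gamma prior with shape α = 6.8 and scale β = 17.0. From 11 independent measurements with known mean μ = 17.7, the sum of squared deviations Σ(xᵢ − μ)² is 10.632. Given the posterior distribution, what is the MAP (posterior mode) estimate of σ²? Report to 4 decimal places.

1.6779

With known mean μ and an Inverse-Gamma(α, β) prior on σ², the Normal likelihood is conjugate: posterior is Inv-Gamma(α + n/2, β + Σ(xᵢ−μ)²/2).
Posterior: Inv-Gamma(6.8 + 11/2, 17.0 + 10.632/2) = Inv-Gamma(12.30, 22.3160).
Mode = β/(α+1) = 22.3160/13.30 = 1.6779.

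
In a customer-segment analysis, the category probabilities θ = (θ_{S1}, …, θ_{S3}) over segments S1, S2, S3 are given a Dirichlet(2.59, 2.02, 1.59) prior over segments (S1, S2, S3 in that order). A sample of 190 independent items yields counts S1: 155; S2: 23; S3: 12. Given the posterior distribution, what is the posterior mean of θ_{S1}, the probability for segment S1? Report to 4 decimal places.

0.8032

The Dirichlet prior is conjugate to the Multinomial likelihood: each posterior αⱼ = prior αⱼ + observed count nⱼ.
Posterior concentration: (157.59, 25.02, 13.59), total = 196.20.
E[θ_{S1}|data] = α_{S1}/Σα = 157.59/196.20 = 0.8032.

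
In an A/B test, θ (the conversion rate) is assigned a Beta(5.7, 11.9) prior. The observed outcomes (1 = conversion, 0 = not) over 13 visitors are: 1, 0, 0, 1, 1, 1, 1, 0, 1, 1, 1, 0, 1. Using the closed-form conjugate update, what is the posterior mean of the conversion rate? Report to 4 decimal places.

0.4804

The Beta prior is conjugate to a Binomial/Bernoulli likelihood; the update adds successes to α and failures to β.
Posterior: Beta(α+k, β+n−k) = Beta(5.7+9, 11.9+4) = Beta(14.7, 15.9).
Posterior mean = α/(α+β) = 14.7/30.6 = 0.4804.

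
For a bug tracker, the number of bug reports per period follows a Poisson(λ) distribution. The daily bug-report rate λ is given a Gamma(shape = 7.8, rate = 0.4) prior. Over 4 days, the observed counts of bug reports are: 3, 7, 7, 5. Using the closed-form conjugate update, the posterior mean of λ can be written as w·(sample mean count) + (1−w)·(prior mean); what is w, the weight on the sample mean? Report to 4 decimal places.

0.9091

With a Gamma(shape α, rate β) prior, the Poisson likelihood is conjugate: the posterior is Gamma(α + ΣXᵢ, β + n).
Posterior mean = (α₀+S)/(β₀+n) = [n/(β₀+n)]·(S/n) + [β₀/(β₀+n)]·(α₀/β₀), so only n and β₀ enter the weight.
Weight on data w = n/(β₀+n) = 4/(0.4+4) = 4/4.4 = 0.9091.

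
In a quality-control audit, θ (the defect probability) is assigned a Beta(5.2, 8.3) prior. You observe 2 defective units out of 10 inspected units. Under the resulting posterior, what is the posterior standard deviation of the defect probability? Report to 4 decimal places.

0.0931

The Beta prior is conjugate to a Binomial/Bernoulli likelihood; the update adds successes to α and failures to β.
Posterior: Beta(α+k, β+n−k) = Beta(5.2+2, 8.3+8) = Beta(7.2, 16.3).
Var = αβ/((α+β)²(α+β+1)) = 7.2·16.3/(23.5²·24.5) = 0.00867398; SD = √0.00867398 = 0.0931.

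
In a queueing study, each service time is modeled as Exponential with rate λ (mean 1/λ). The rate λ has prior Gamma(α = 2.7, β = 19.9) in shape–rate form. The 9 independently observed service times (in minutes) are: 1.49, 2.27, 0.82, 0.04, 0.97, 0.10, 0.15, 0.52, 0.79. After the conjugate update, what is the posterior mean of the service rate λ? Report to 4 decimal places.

With a Gamma(shape α, rate β) prior on the exponential rate λ, the posterior after n observations with total T = Σxᵢ is Gamma(α+n, β+T).
Sum of observations T = 7.15 minutes; n = 9.
Posterior: Gamma(2.7+9, 19.9+7.15) = Gamma(11.7, 27.05).
Posterior mean of λ = α/β = 11.7/27.05 = 0.4325.

0.4325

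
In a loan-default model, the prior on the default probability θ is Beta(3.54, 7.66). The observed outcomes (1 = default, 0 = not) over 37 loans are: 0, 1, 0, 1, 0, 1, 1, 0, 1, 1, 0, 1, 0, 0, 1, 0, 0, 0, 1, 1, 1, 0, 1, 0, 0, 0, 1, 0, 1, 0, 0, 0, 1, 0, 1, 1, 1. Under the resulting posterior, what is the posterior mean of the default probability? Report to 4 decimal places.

0.4469

The Beta prior is conjugate to a Binomial/Bernoulli likelihood; the update adds successes to α and failures to β.
Posterior: Beta(α+k, β+n−k) = Beta(3.54+18, 7.66+19) = Beta(21.54, 26.66).
Posterior mean = α/(α+β) = 21.54/48.20 = 0.4469.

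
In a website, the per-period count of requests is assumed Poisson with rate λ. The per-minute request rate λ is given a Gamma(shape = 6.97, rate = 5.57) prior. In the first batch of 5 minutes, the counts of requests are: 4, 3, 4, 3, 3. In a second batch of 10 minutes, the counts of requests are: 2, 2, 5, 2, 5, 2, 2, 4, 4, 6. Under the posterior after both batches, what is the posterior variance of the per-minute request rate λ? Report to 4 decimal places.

With a Gamma(shape α, rate β) prior, the Poisson likelihood is conjugate: the posterior is Gamma(α + ΣXᵢ, β + n).
Batch 1: sum of counts S = 17 over n = 5 minutes.
After batch 1: Gamma(α+S, β+n) = Gamma(6.97+17, 5.57+5) = Gamma(23.97, 10.57).
Batch 2: sum of counts S = 34 over n = 10 minutes.
After batch 2: Gamma(α+S, β+n) = Gamma(23.97+34, 10.57+10) = Gamma(57.97, 20.57).
Var = α/β² = 57.97/20.57² = 0.1370.

0.1370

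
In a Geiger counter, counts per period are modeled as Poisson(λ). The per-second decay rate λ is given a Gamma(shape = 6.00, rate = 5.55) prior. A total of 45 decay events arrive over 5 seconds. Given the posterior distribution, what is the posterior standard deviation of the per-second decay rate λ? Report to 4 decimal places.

0.6769

With a Gamma(shape α, rate β) prior, the Poisson likelihood is conjugate: the posterior is Gamma(α + ΣXᵢ, β + n).
Posterior: Gamma(α+S, β+n) = Gamma(6.00+45, 5.55+5) = Gamma(51.00, 10.55).
SD = √α/β = √51.00/10.55 = 0.6769.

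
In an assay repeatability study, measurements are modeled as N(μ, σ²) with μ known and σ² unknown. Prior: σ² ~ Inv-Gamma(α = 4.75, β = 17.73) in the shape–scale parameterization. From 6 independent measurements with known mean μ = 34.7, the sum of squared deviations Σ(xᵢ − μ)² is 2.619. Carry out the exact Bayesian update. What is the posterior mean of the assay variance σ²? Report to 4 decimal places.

With known mean μ and an Inverse-Gamma(α, β) prior on σ², the Normal likelihood is conjugate: posterior is Inv-Gamma(α + n/2, β + Σ(xᵢ−μ)²/2).
Posterior: Inv-Gamma(4.75 + 6/2, 17.73 + 2.619/2) = Inv-Gamma(7.75, 19.0395).
E[σ²|data] = β/(α−1) = 19.0395/6.75 = 2.8207.

2.8207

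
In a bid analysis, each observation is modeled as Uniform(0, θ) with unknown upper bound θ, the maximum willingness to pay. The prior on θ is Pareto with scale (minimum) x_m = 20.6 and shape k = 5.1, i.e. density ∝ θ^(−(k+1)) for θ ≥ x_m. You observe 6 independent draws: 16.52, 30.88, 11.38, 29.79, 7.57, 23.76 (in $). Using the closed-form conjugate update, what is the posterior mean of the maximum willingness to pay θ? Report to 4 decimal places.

33.9374

A Pareto(scale x_m, shape k) prior on the upper bound θ of Uniform(0, θ) is conjugate: posterior is Pareto(max(x_m, max xᵢ), k + n).
Sample maximum = 30.88; prior scale x_m = 20.6 → posterior scale = max = 30.88.
Posterior shape = 5.1 + 6 = 11.1.
E[θ|data] = k·x_m/(k−1) = 11.1·30.88/10.1 = 33.9374.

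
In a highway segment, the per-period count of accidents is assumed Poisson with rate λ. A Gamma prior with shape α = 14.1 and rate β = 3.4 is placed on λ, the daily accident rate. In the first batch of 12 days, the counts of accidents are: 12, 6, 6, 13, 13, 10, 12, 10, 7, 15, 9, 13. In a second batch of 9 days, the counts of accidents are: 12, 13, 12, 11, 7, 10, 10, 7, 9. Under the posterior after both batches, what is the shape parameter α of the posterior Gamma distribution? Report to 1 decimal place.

231.1

With a Gamma(shape α, rate β) prior, the Poisson likelihood is conjugate: the posterior is Gamma(α + ΣXᵢ, β + n).
Batch 1: sum of counts S = 126 over n = 12 days.
After batch 1: Gamma(α+S, β+n) = Gamma(14.1+126, 3.4+12) = Gamma(140.1, 15.4).
Batch 2: sum of counts S = 91 over n = 9 days.
After batch 2: Gamma(α+S, β+n) = Gamma(140.1+91, 15.4+9) = Gamma(231.1, 24.4).
Posterior α = 231.1.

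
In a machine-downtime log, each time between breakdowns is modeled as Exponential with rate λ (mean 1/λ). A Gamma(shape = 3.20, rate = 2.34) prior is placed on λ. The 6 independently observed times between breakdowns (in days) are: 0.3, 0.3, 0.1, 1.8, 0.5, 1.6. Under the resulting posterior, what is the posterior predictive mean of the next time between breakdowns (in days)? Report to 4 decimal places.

With a Gamma(shape α, rate β) prior on the exponential rate λ, the posterior after n observations with total T = Σxᵢ is Gamma(α+n, β+T).
Sum of observations T = 4.6 days; n = 6.
Posterior: Gamma(3.20+6, 2.34+4.6) = Gamma(9.20, 6.94).
The predictive distribution for the next observation is Lomax; its mean is β/(α−1) = 6.94/8.20 = 0.8463.

0.8463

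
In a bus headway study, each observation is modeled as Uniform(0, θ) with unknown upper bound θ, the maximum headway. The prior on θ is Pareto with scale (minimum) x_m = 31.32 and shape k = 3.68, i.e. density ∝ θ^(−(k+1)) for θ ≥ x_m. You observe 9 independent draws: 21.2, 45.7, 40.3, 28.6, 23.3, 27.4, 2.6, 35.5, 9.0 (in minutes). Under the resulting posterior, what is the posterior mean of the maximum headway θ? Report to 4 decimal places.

49.6127

A Pareto(scale x_m, shape k) prior on the upper bound θ of Uniform(0, θ) is conjugate: posterior is Pareto(max(x_m, max xᵢ), k + n).
Sample maximum = 45.7; prior scale x_m = 31.32 → posterior scale = max = 45.70.
Posterior shape = 3.68 + 9 = 12.68.
E[θ|data] = k·x_m/(k−1) = 12.68·45.70/11.68 = 49.6127.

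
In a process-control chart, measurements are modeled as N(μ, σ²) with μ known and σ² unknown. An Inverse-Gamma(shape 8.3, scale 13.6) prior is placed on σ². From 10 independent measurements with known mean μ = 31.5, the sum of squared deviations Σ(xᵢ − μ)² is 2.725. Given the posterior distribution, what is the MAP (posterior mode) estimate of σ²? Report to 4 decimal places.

With known mean μ and an Inverse-Gamma(α, β) prior on σ², the Normal likelihood is conjugate: posterior is Inv-Gamma(α + n/2, β + Σ(xᵢ−μ)²/2).
Posterior: Inv-Gamma(8.3 + 10/2, 13.6 + 2.725/2) = Inv-Gamma(13.30, 14.9625).
Mode = β/(α+1) = 14.9625/14.30 = 1.0463.

1.0463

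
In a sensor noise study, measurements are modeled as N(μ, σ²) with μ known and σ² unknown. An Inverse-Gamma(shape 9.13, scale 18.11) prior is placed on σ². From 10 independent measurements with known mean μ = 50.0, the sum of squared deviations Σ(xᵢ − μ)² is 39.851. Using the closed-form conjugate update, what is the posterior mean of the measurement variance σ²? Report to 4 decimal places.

2.8968

With known mean μ and an Inverse-Gamma(α, β) prior on σ², the Normal likelihood is conjugate: posterior is Inv-Gamma(α + n/2, β + Σ(xᵢ−μ)²/2).
Posterior: Inv-Gamma(9.13 + 10/2, 18.11 + 39.851/2) = Inv-Gamma(14.13, 38.0355).
E[σ²|data] = β/(α−1) = 38.0355/13.13 = 2.8968.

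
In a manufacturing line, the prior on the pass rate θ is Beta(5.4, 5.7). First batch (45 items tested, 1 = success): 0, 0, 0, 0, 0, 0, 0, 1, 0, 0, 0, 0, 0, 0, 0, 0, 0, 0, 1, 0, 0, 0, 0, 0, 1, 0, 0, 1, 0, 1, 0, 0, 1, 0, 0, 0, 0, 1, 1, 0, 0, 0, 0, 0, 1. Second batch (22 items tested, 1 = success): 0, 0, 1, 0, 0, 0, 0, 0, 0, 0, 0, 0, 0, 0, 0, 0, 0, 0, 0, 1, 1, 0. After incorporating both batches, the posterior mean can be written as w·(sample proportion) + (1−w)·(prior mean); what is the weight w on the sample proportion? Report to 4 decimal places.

0.8579

The Beta prior is conjugate to a Binomial/Bernoulli likelihood; the update adds successes to α and failures to β.
Total number of items tested: n = 45 + 22 = 67.
Posterior mean = (α₀+k)/(α₀+β₀+n) = [n/(α₀+β₀+n)]·(k/n) + [(α₀+β₀)/(α₀+β₀+n)]·α₀/(α₀+β₀), so only n and the prior enter the weight.
The weight on the data is w = n/(α₀+β₀+n) = 67/(5.4+5.7+67) = 67/78.1 = 0.8579.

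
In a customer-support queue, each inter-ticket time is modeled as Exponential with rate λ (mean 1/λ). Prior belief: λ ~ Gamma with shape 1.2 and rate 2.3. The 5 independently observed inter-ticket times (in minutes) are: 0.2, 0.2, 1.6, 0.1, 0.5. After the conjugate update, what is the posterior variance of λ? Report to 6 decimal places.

With a Gamma(shape α, rate β) prior on the exponential rate λ, the posterior after n observations with total T = Σxᵢ is Gamma(α+n, β+T).
Sum of observations T = 2.6 minutes; n = 5.
Posterior: Gamma(1.2+5, 2.3+2.6) = Gamma(6.2, 4.9).
Var = α/β² = 0.258226.

0.258226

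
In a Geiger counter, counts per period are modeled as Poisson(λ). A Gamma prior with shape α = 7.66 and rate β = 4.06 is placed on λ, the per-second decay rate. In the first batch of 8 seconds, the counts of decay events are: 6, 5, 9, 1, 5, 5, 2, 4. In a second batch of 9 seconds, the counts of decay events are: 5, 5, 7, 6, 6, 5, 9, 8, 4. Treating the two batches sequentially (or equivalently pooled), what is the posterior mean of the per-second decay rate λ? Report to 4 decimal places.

With a Gamma(shape α, rate β) prior, the Poisson likelihood is conjugate: the posterior is Gamma(α + ΣXᵢ, β + n).
Batch 1: sum of counts S = 37 over n = 8 seconds.
After batch 1: Gamma(α+S, β+n) = Gamma(7.66+37, 4.06+8) = Gamma(44.66, 12.06).
Batch 2: sum of counts S = 55 over n = 9 seconds.
After batch 2: Gamma(α+S, β+n) = Gamma(44.66+55, 12.06+9) = Gamma(99.66, 21.06).
Posterior mean = α/β = 99.66/21.06 = 4.7322.

4.7322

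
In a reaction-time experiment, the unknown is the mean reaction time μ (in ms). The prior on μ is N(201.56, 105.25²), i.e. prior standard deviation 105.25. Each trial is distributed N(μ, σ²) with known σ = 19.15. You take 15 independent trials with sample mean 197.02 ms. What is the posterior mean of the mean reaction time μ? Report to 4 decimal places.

197.0300

For Normal data with known variance σ², a Normal(μ₀, σ₀²) prior on μ is conjugate. Posterior precision = 1/σ₀² + n/σ²; posterior mean is the precision-weighted average of μ₀ and x̄.
n·x̄ = 15·197.02 = 2955.3.
σ₀² = 105.25² = 11077.5625, σ² = 19.15² = 366.7225; σ² + n·σ₀² = 366.7225 + 15·11077.5625 = 166530.16.
Posterior mean = (μ₀/σ₀² + n·x̄/σ²)/(1/σ₀² + n/σ²) = (σ²·μ₀ + σ₀²·n·x̄)/(σ² + n·σ₀²) = (366.7225·201.56 + 11077.5625·2955.3)/166530.16 = 32811437.04335/166530.16 = 197.0300.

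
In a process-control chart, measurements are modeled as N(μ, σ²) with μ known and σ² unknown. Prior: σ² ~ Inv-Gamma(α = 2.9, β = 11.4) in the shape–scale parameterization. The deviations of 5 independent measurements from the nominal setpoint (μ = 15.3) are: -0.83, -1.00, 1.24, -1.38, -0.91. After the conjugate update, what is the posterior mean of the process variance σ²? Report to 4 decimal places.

3.2681

With known mean μ and an Inverse-Gamma(α, β) prior on σ², the Normal likelihood is conjugate: posterior is Inv-Gamma(α + n/2, β + Σ(xᵢ−μ)²/2).
Σ(xᵢ−μ)² = (-0.83)² + (-1.00)² + (1.24)² + (-1.38)² + (-0.91)² = 5.9590.
Posterior: Inv-Gamma(2.9 + 5/2, 11.4 + 5.9590/2) = Inv-Gamma(5.40, 14.37950).
E[σ²|data] = β/(α−1) = 14.37950/4.40 = 3.2681.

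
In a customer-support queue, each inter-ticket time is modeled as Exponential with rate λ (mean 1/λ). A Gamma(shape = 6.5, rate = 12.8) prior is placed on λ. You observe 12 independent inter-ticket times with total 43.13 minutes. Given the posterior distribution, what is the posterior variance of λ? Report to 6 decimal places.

0.005914

With a Gamma(shape α, rate β) prior on the exponential rate λ, the posterior after n observations with total T = Σxᵢ is Gamma(α+n, β+T).
Posterior: Gamma(6.5+12, 12.8+43.13) = Gamma(18.5, 55.93).
Var = α/β² = 0.005914.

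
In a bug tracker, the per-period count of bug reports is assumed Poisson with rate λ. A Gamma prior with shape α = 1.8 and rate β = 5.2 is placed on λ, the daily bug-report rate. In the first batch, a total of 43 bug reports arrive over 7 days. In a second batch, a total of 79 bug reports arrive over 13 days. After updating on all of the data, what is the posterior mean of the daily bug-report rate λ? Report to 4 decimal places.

With a Gamma(shape α, rate β) prior, the Poisson likelihood is conjugate: the posterior is Gamma(α + ΣXᵢ, β + n).
After batch 1: Gamma(α+S, β+n) = Gamma(1.8+43, 5.2+7) = Gamma(44.8, 12.2).
After batch 2: Gamma(α+S, β+n) = Gamma(44.8+79, 12.2+13) = Gamma(123.8, 25.2).
Posterior mean = α/β = 123.8/25.2 = 4.9127.

4.9127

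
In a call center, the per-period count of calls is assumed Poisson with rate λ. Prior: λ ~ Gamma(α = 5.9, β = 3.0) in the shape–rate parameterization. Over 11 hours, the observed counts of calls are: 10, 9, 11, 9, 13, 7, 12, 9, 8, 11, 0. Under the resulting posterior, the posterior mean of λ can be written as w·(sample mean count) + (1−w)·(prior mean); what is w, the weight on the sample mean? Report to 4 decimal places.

With a Gamma(shape α, rate β) prior, the Poisson likelihood is conjugate: the posterior is Gamma(α + ΣXᵢ, β + n).
Posterior mean = (α₀+S)/(β₀+n) = [n/(β₀+n)]·(S/n) + [β₀/(β₀+n)]·(α₀/β₀), so only n and β₀ enter the weight.
Weight on data w = n/(β₀+n) = 11/(3.0+11) = 11/14.0 = 0.7857.

0.7857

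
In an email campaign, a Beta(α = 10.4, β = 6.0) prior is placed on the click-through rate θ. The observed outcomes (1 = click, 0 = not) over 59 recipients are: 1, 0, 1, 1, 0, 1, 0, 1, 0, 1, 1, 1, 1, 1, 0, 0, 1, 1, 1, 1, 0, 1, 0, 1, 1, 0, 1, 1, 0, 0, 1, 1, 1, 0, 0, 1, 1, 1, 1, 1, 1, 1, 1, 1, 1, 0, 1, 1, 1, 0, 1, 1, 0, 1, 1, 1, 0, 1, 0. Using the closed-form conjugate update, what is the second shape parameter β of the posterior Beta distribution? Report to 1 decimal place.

The Beta prior is conjugate to a Binomial/Bernoulli likelihood; the update adds successes to α and failures to β.
Posterior: Beta(α+k, β+n−k) = Beta(10.4+41, 6.0+18) = Beta(51.4, 24.0).
Posterior β = 24.0.

24.0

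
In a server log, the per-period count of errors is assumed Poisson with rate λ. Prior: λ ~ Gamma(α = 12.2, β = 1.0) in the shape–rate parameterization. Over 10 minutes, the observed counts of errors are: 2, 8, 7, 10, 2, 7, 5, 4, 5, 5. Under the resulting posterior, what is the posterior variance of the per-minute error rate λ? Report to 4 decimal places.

0.5554

With a Gamma(shape α, rate β) prior, the Poisson likelihood is conjugate: the posterior is Gamma(α + ΣXᵢ, β + n).
Sum of counts S = 55 over n = 10 minutes.
Posterior: Gamma(α+S, β+n) = Gamma(12.2+55, 1.0+10) = Gamma(67.2, 11.0).
Var = α/β² = 67.2/11.0² = 0.5554.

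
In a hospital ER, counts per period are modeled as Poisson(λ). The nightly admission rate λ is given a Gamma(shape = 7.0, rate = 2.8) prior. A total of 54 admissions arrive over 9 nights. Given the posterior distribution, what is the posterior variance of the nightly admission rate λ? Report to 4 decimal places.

0.4381

With a Gamma(shape α, rate β) prior, the Poisson likelihood is conjugate: the posterior is Gamma(α + ΣXᵢ, β + n).
Posterior: Gamma(α+S, β+n) = Gamma(7.0+54, 2.8+9) = Gamma(61.0, 11.8).
Var = α/β² = 61.0/11.8² = 0.4381.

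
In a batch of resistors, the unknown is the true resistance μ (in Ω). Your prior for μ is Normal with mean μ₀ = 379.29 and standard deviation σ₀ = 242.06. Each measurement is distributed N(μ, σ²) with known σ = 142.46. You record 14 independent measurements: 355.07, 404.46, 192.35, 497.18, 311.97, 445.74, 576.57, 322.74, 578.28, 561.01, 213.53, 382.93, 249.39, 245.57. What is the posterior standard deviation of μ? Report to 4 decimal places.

37.6116

For Normal data with known variance σ², a Normal(μ₀, σ₀²) prior on μ is conjugate. Posterior precision = 1/σ₀² + n/σ²; posterior mean is the precision-weighted average of μ₀ and x̄.
σ₀² = 242.06² = 58593.0436, σ² = 142.46² = 20294.8516; σ² + n·σ₀² = 20294.8516 + 14·58593.0436 = 840597.462.
Posterior precision = 1/σ₀² + n/σ² = 1/58593.0436 + 14/20294.8516 = (σ² + n·σ₀²)/(σ₀²σ²) = 840597.462/(58593.0436·20294.8516); posterior variance σₙ² = σ₀²σ²/(σ² + n·σ₀²) = 58593.0436·20294.8516/840597.462 = 1414.633256.
Posterior SD = √σₙ² = √(58593.0436·20294.8516/840597.462) = 37.6116.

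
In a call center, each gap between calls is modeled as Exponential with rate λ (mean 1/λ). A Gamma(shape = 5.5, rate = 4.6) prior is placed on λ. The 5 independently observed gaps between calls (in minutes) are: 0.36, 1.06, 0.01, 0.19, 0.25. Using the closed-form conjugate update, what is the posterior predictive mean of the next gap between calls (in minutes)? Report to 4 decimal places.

With a Gamma(shape α, rate β) prior on the exponential rate λ, the posterior after n observations with total T = Σxᵢ is Gamma(α+n, β+T).
Sum of observations T = 1.87 minutes; n = 5.
Posterior: Gamma(5.5+5, 4.6+1.87) = Gamma(10.5, 6.47).
The predictive distribution for the next observation is Lomax; its mean is β/(α−1) = 6.47/9.5 = 0.6811.

0.6811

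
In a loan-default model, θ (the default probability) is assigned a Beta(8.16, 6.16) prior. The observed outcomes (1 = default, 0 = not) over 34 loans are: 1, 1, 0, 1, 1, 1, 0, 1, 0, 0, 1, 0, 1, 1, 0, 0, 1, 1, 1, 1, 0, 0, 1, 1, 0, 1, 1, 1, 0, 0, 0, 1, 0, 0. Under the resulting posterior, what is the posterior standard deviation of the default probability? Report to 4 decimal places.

The Beta prior is conjugate to a Binomial/Bernoulli likelihood; the update adds successes to α and failures to β.
Posterior: Beta(α+k, β+n−k) = Beta(8.16+19, 6.16+15) = Beta(27.16, 21.16).
Var = αβ/((α+β)²(α+β+1)) = 27.16·21.16/(48.32²·49.32) = 0.00499078; SD = √0.00499078 = 0.0706.

0.0706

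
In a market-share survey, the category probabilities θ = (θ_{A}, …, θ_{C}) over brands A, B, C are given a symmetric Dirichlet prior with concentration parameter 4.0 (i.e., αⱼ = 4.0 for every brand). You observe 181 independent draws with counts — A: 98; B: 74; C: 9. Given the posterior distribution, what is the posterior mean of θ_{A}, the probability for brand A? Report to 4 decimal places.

The Dirichlet prior is conjugate to the Multinomial likelihood: each posterior αⱼ = prior αⱼ + observed count nⱼ.
Posterior concentration: (102.0, 78.0, 13.0), total = 193.0.
E[θ_{A}|data] = α_{A}/Σα = 102.0/193.0 = 0.5285.

0.5285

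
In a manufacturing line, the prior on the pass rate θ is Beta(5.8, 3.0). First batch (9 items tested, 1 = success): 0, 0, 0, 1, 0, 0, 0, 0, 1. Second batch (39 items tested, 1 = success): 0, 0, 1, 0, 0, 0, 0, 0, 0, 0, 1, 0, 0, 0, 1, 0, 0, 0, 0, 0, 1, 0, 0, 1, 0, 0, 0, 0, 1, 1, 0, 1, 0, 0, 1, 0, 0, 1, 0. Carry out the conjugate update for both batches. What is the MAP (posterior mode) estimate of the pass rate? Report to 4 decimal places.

The Beta prior is conjugate to a Binomial/Bernoulli likelihood; the update adds successes to α and failures to β.
After batch 1: Beta(5.8+2, 3.0+7) = Beta(7.8, 10.0).
After batch 2: Beta(7.8+10, 10.0+29) = Beta(17.8, 39.0).
Mode of Beta(a,b) for a,b>1 is (a−1)/(a+b−2) = 16.8/54.8 = 0.3066.

0.3066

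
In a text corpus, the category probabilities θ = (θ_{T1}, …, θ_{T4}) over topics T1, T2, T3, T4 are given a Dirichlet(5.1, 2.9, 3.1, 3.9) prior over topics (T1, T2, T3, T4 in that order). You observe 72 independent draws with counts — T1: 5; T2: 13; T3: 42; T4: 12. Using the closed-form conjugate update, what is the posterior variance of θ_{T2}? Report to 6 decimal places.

The Dirichlet prior is conjugate to the Multinomial likelihood: each posterior αⱼ = prior αⱼ + observed count nⱼ.
Posterior concentration: (10.1, 15.9, 45.1, 15.9), total = 87.0.
Var[θ_j] = α_j(Σα−α_j)/((Σα)²(Σα+1)) = 15.9·71.1/(87.0²·88.0) = 0.001697.

0.001697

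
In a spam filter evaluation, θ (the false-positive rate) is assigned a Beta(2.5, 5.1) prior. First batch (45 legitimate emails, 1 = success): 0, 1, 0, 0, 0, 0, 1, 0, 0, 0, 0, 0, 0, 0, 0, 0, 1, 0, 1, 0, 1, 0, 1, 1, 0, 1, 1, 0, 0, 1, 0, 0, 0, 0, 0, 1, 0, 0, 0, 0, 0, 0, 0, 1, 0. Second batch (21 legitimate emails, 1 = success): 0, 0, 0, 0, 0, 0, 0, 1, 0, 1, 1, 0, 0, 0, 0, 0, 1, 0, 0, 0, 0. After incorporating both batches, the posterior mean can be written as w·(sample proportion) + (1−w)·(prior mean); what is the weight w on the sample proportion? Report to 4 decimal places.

0.8967

The Beta prior is conjugate to a Binomial/Bernoulli likelihood; the update adds successes to α and failures to β.
Total number of legitimate emails: n = 45 + 21 = 66.
Posterior mean = (α₀+k)/(α₀+β₀+n) = [n/(α₀+β₀+n)]·(k/n) + [(α₀+β₀)/(α₀+β₀+n)]·α₀/(α₀+β₀), so only n and the prior enter the weight.
The weight on the data is w = n/(α₀+β₀+n) = 66/(2.5+5.1+66) = 66/73.6 = 0.8967.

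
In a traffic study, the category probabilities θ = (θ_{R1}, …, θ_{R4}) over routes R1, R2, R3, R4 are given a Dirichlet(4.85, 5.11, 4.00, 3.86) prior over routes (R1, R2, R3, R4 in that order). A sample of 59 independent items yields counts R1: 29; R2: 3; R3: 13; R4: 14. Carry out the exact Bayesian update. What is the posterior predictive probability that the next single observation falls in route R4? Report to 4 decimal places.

The Dirichlet prior is conjugate to the Multinomial likelihood: each posterior αⱼ = prior αⱼ + observed count nⱼ.
Posterior concentration: (33.85, 8.11, 17.00, 17.86), total = 76.82.
P(next = R4 | data) = α_{R4}/Σα = 0.2325.

0.2325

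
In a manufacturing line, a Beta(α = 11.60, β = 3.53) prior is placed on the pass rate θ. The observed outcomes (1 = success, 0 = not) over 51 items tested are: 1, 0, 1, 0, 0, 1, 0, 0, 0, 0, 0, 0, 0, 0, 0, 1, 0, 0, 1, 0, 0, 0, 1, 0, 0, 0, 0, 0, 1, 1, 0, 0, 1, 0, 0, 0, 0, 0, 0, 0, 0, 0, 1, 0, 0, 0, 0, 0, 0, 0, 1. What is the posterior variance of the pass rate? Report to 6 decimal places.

0.003351

The Beta prior is conjugate to a Binomial/Bernoulli likelihood; the update adds successes to α and failures to β.
Posterior: Beta(α+k, β+n−k) = Beta(11.60+11, 3.53+40) = Beta(22.60, 43.53).
Var = αβ/((α+β)²(α+β+1)) = 22.60·43.53/(66.13²·67.13) = 0.003351.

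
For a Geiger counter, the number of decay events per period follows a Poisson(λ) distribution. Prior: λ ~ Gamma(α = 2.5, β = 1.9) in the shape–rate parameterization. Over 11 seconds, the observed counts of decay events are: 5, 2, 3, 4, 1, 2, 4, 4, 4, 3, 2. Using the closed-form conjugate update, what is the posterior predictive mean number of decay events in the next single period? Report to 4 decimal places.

2.8295

With a Gamma(shape α, rate β) prior, the Poisson likelihood is conjugate: the posterior is Gamma(α + ΣXᵢ, β + n).
Sum of counts S = 34 over n = 11 seconds.
Posterior: Gamma(α+S, β+n) = Gamma(2.5+34, 1.9+11) = Gamma(36.5, 12.9).
The predictive distribution for one future period is NegBinom with mean α/β = 2.8295.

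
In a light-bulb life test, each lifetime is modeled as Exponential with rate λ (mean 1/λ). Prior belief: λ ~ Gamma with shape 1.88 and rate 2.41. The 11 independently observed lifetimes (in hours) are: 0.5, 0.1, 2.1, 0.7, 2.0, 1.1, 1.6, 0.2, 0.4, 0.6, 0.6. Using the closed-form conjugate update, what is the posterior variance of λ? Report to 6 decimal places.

With a Gamma(shape α, rate β) prior on the exponential rate λ, the posterior after n observations with total T = Σxᵢ is Gamma(α+n, β+T).
Sum of observations T = 9.9 hours; n = 11.
Posterior: Gamma(1.88+11, 2.41+9.9) = Gamma(12.88, 12.31).
Var = α/β² = 0.084996.

0.084996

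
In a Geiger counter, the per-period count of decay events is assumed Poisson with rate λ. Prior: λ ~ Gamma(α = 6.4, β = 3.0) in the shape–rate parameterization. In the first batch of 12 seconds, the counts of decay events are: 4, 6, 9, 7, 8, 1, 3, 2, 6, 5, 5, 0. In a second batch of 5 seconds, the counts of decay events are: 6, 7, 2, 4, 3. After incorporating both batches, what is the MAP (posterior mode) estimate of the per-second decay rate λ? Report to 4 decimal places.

4.1700

With a Gamma(shape α, rate β) prior, the Poisson likelihood is conjugate: the posterior is Gamma(α + ΣXᵢ, β + n).
Batch 1: sum of counts S = 56 over n = 12 seconds.
After batch 1: Gamma(α+S, β+n) = Gamma(6.4+56, 3.0+12) = Gamma(62.4, 15.0).
Batch 2: sum of counts S = 22 over n = 5 seconds.
After batch 2: Gamma(α+S, β+n) = Gamma(62.4+22, 15.0+5) = Gamma(84.4, 20.0).
Mode of Gamma(α,β) for α≥1 is (α−1)/β = 83.4/20.0 = 4.1700.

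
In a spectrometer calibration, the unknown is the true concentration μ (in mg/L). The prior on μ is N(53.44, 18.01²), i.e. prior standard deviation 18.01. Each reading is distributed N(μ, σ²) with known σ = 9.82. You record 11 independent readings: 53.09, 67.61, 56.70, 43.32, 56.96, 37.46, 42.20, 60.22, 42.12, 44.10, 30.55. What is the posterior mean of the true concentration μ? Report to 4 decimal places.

For Normal data with known variance σ², a Normal(μ₀, σ₀²) prior on μ is conjugate. Posterior precision = 1/σ₀² + n/σ²; posterior mean is the precision-weighted average of μ₀ and x̄.
Σxᵢ = 53.09 + 67.61 + 56.70 + 43.32 + 56.96 + 37.46 + 42.20 + 60.22 + 42.12 + 44.10 + 30.55 = 534.33, so n·x̄ = 534.33.
σ₀² = 18.01² = 324.3601, σ² = 9.82² = 96.4324; σ² + n·σ₀² = 96.4324 + 11·324.3601 = 3664.3935.
Posterior mean = (μ₀/σ₀² + n·x̄/σ²)/(1/σ₀² + n/σ²) = (σ²·μ₀ + σ₀²·n·x̄)/(σ² + n·σ₀²) = (96.4324·53.44 + 324.3601·534.33)/3664.3935 = 178468.679689/3664.3935 = 48.7035.

48.7035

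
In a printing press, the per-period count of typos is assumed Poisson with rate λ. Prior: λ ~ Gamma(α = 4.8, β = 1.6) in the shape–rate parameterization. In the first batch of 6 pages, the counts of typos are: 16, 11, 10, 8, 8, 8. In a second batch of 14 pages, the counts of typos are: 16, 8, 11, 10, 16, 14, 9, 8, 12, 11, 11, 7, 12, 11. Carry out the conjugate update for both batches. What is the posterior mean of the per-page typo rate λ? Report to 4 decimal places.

With a Gamma(shape α, rate β) prior, the Poisson likelihood is conjugate: the posterior is Gamma(α + ΣXᵢ, β + n).
Batch 1: sum of counts S = 61 over n = 6 pages.
After batch 1: Gamma(α+S, β+n) = Gamma(4.8+61, 1.6+6) = Gamma(65.8, 7.6).
Batch 2: sum of counts S = 156 over n = 14 pages.
After batch 2: Gamma(α+S, β+n) = Gamma(65.8+156, 7.6+14) = Gamma(221.8, 21.6).
Posterior mean = α/β = 221.8/21.6 = 10.2685.

10.2685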